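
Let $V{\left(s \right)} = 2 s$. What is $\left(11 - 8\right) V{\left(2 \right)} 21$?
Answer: $252$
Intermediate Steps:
$\left(11 - 8\right) V{\left(2 \right)} 21 = \left(11 - 8\right) 2 \cdot 2 \cdot 21 = \left(11 - 8\right) 4 \cdot 21 = 3 \cdot 4 \cdot 21 = 12 \cdot 21 = 252$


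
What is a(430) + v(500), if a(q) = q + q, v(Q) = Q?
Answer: 1360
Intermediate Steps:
a(q) = 2*q
a(430) + v(500) = 2*430 + 500 = 860 + 500 = 1360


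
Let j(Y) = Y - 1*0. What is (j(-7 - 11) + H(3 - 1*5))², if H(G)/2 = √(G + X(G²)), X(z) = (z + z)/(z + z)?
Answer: 320 - 72*I ≈ 320.0 - 72.0*I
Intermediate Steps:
X(z) = 1 (X(z) = (2*z)/((2*z)) = (2*z)*(1/(2*z)) = 1)
H(G) = 2*√(1 + G) (H(G) = 2*√(G + 1) = 2*√(1 + G))
j(Y) = Y (j(Y) = Y + 0 = Y)
(j(-7 - 11) + H(3 - 1*5))² = ((-7 - 11) + 2*√(1 + (3 - 1*5)))² = (-18 + 2*√(1 + (3 - 5)))² = (-18 + 2*√(1 - 2))² = (-18 + 2*√(-1))² = (-18 + 2*I)²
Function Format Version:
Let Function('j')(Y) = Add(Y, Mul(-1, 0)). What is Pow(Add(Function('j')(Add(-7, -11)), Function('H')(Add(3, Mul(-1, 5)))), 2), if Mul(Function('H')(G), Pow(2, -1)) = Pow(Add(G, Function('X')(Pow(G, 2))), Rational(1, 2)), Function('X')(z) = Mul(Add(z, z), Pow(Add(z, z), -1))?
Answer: Add(320, Mul(-72, I)) ≈ Add(320.00, Mul(-72.000, I))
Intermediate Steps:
Function('X')(z) = 1 (Function('X')(z) = Mul(Mul(2, z), Pow(Mul(2, z), -1)) = Mul(Mul(2, z), Mul(Rational(1, 2), Pow(z, -1))) = 1)
Function('H')(G) = Mul(2, Pow(Add(1, G), Rational(1, 2))) (Function('H')(G) = Mul(2, Pow(Add(G, 1), Rational(1, 2))) = Mul(2, Pow(Add(1, G), Rational(1, 2))))
Function('j')(Y) = Y (Function('j')(Y) = Add(Y, 0) = Y)
Pow(Add(Function('j')(Add(-7, -11)), Function('H')(Add(3, Mul(-1, 5)))), 2) = Pow(Add(Add(-7, -11), Mul(2, Pow(Add(1, Add(3, Mul(-1, 5))), Rational(1, 2)))), 2) = Pow(Add(-18, Mul(2, Pow(Add(1, Add(3, -5)), Rational(1, 2)))), 2) = Pow(Add(-18, Mul(2, Pow(Add(1, -2), Rational(1, 2)))), 2) = Pow(Add(-18, Mul(2, Pow(-1, Rational(1, 2)))), 2) = Pow(Add(-18, Mul(2, I)), 2)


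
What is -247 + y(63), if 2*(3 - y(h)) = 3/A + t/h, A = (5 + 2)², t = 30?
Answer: -71815/294 ≈ -244.27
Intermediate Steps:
A = 49 (A = 7² = 49)
y(h) = 291/98 - 15/h (y(h) = 3 - (3/49 + 30/h)/2 = 3 + (-3/98 - 15/h) = 291/98 - 15/h)
-247 + y(63) = -247 + (291/98 - 15/63) = -247 + (291/98 - 15*1/63) = -247 + (291/98 - 5/21) = -247 + 803/294 = -71815/294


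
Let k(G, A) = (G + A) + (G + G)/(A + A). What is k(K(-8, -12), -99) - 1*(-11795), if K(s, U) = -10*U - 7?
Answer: 1168978/99 ≈ 11808.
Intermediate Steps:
K(s, U) = -7 - 10*U
k(G, A) = A + G + G/A (k(G, A) = (A + G) + (2*G)/((2*A)) = (A + G) + (2*G)*(1/(2*A)) = (A + G) + G/A = A + G + G/A)
k(K(-8, -12), -99) - 1*(-11795) = (-99 + (-7 - 10*(-12)) + (-7 - 10*(-12))/(-99)) - 1*(-11795) = (-99 + (-7 + 120) + (-7 + 120)*(-1/99)) + 11795 = (-99 + 113 + 113*(-1/99)) + 11795 = (-99 + 113 - 113/99) + 11795 = 1273/99 + 11795 = 1168978/99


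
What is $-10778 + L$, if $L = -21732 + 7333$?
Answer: $-25177$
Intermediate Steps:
$L = -14399$
$-10778 + L = -10778 - 14399 = -25177$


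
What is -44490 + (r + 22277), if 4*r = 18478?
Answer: -35187/2 ≈ -17594.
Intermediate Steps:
r = 9239/2 (r = (¼)*18478 = 9239/2 ≈ 4619.5)
-44490 + (r + 22277) = -44490 + (9239/2 + 22277) = -44490 + 53793/2 = -35187/2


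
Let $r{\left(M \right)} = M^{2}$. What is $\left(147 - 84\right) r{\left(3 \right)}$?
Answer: $567$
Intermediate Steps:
$\left(147 - 84\right) r{\left(3 \right)} = \left(147 - 84\right) 3^{2} = 63 \cdot 9 = 567$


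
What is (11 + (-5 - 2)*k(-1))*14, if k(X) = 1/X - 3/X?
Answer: -42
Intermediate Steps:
k(X) = -2/X (k(X) = 1/X - 3/X = -2/X)
(11 + (-5 - 2)*k(-1))*14 = (11 + (-5 - 2)*(-2/(-1)))*14 = (11 - (-14)*(-1))*14 = (11 - 7*2)*14 = (11 - 14)*14 = -3*14 = -42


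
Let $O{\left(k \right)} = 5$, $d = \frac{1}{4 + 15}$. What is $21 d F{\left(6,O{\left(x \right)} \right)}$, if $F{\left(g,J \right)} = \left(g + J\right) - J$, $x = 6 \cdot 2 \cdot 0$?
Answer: $\frac{126}{19} \approx 6.6316$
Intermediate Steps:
$d = \frac{1}{19} \approx 0.052632$
$x = 0$ ($x = 12 \cdot 0 = 0$)
$F{\left(g,J \right)} = g$ ($F{\left(g,J \right)} = \left(J + g\right) - J = g$)
$21 d F{\left(6,O{\left(x \right)} \right)} = 21 \cdot \frac{1}{19} \cdot 6 = \frac{21}{19} \cdot 6 = \frac{126}{19}$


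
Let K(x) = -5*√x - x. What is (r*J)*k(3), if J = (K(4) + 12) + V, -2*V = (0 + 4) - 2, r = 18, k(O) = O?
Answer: -162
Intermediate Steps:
K(x) = -x - 5*√x
V = -1 (V = -((0 + 4) - 2)/2 = -(4 - 2)/2 = -½*2 = -1)
J = -3 (J = ((-1*4 - 5*√4) + 12) - 1 = ((-4 - 5*2) + 12) - 1 = ((-4 - 10) + 12) - 1 = (-14 + 12) - 1 = -2 - 1 = -3)
(r*J)*k(3) = (18*(-3))*3 = -54*3 = -162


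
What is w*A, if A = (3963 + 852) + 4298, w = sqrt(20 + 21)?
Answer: 9113*sqrt(41) ≈ 58352.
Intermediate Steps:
w = sqrt(41) ≈ 6.4031
A = 9113 (A = 4815 + 4298 = 9113)
w*A = sqrt(41)*9113 = 9113*sqrt(41)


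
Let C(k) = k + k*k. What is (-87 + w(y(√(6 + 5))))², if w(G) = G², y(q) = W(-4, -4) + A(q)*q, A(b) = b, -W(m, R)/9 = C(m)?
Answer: 86899684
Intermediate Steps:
C(k) = k + k²
W(m, R) = -9*m*(1 + m)
y(q) = -108 + q² (y(q) = -9*(-4)*(1 - 4) + q*q = -9*(-4)*(-3) + q² = -108 + q²)
(-87 + w(y(√(6 + 5))))² = (-87 + (-108 + (√(6 + 5))²)²)² = (-87 + (-108 + (√11)²)²)² = (-87 + (-108 + 11)²)² = (-87 + (-97)²)² = (-87 + 9409)² = 9322² = 86899684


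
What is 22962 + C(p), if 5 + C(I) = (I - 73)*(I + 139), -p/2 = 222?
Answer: 180642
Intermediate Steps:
p = -444 (p = -2*222 = -444)
C(I) = -5 + (-73 + I)*(139 + I) (C(I) = -5 + (I - 73)*(I + 139) = -5 + (-73 + I)*(139 + I))
22962 + C(p) = 22962 + (-10152 + (-444)**2 + 66*(-444)) = 22962 + (-10152 + 197136 - 29304) = 22962 + 157680 = 180642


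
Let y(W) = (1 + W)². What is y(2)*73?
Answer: 657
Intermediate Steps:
y(2)*73 = (1 + 2)²*73 = 3²*73 = 9*73 = 657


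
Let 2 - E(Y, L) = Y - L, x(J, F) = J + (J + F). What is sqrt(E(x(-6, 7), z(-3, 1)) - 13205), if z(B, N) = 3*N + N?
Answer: 3*I*sqrt(1466) ≈ 114.87*I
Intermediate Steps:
z(B, N) = 4*N
x(J, F) = F + 2*J (x(J, F) = J + (F + J) = F + 2*J)
E(Y, L) = 2 + L - Y (E(Y, L) = 2 - (Y - L) = 2 + (L - Y) = 2 + L - Y)
sqrt(E(x(-6, 7), z(-3, 1)) - 13205) = sqrt((2 + 4*1 - (7 + 2*(-6))) - 13205) = sqrt((2 + 4 - (7 - 12)) - 13205) = sqrt((2 + 4 - 1*(-5)) - 13205) = sqrt((2 + 4 + 5) - 13205) = sqrt(11 - 13205) = sqrt(-13194) = 3*I*sqrt(1466)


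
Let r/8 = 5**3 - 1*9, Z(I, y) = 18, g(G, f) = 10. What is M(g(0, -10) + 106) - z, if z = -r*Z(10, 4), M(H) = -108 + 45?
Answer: 16641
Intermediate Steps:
M(H) = -63
r = 928 (r = 8*(5**3 - 1*9) = 8*(125 - 9) = 8*116 = 928)
z = -16704 (z = -928*18 = -1*16704 = -16704)
M(g(0, -10) + 106) - z = -63 - 1*(-16704) = -63 + 16704 = 16641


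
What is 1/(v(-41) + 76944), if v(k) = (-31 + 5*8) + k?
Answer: 1/76912 ≈ 1.3002e-5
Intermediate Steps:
v(k) = 9 + k (v(k) = (-31 + 40) + k = 9 + k)
1/(v(-41) + 76944) = 1/((9 - 41) + 76944) = 1/(-32 + 76944) = 1/76912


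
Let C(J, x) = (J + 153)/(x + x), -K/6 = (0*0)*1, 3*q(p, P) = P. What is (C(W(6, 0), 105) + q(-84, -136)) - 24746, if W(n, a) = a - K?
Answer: -5206027/210 ≈ -24791.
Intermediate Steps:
q(p, P) = P/3
K = 0 (K = -6*0*0 = -0 = -6*0 = 0)
W(n, a) = a (W(n, a) = a - 1*0 = a + 0 = a)
C(J, x) = (153 + J)/(2*x) (C(J, x) = (153 + J)/((2*x)) = (153 + J)*(1/(2*x)) = (153 + J)/(2*x))
(C(W(6, 0), 105) + q(-84, -136)) - 24746 = ((1/2)*(153 + 0)/105 + (1/3)*(-136)) - 24746 = ((1/2)*(1/105)*153 - 136/3) - 24746 = (51/70 - 136/3) - 24746 = -9367/210 - 24746 = -5206027/210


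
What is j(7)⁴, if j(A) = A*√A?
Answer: 117649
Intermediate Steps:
j(A) = A^(3/2)
j(7)⁴ = (7^(3/2))⁴ = (7*√7)⁴ = 117649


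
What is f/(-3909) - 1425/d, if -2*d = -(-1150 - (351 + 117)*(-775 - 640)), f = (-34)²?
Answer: -77533757/258412263 ≈ -0.30004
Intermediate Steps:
f = 1156
d = 330535 (d = -(-1)*(-1150 - (351 + 117)*(-775 - 640))/2 = -(-1)*(-1150 - 468*(-1415))/2 = -(-1)*(-1150 - 1*(-662220))/2 = -(-1)*(-1150 + 662220)/2 = -(-1)*661070/2 = -½*(-661070) = 330535)
f/(-3909) - 1425/d = 1156/(-3909) - 1425/330535 = 1156*(-1/3909) - 1425*1/330535 = -1156/3909 - 285/66107 = -77533757/258412263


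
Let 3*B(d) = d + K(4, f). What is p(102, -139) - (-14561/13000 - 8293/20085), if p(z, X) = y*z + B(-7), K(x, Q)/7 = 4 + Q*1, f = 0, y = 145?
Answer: 59445706949/4017000 ≈ 14799.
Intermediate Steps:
K(x, Q) = 28 + 7*Q (K(x, Q) = 7*(4 + Q*1) = 7*(4 + Q) = 28 + 7*Q)
B(d) = 28/3 + d/3 (B(d) = (d + (28 + 7*0))/3 = (d + (28 + 0))/3 = (d + 28)/3 = (28 + d)/3 = 28/3 + d/3)
p(z, X) = 7 + 145*z (p(z, X) = 145*z + (28/3 + (⅓)*(-7)) = 145*z + (28/3 - 7/3) = 145*z + 7 = 7 + 145*z)
p(102, -139) - (-14561/13000 - 8293/20085) = (7 + 145*102) - (-14561/13000 - 8293/20085) = (7 + 14790) - (-14561*1/13000 - 8293*1/20085) = 14797 - (-14561/13000 - 8293/20085) = 14797 - 1*(-6157949/4017000) = 14797 + 6157949/4017000 = 59445706949/4017000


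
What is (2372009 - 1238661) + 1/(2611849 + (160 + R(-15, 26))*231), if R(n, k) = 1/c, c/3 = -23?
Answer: 69046427530463/60922530 ≈ 1.1333e+6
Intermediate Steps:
c = -69 (c = 3*(-23) = -69)
R(n, k) = -1/69 (R(n, k) = 1/(-69) = -1/69)
(2372009 - 1238661) + 1/(2611849 + (160 + R(-15, 26))*231) = (2372009 - 1238661) + 1/(2611849 + (160 - 1/69)*231) = 1133348 + 1/(2611849 + (11039/69)*231) = 1133348 + 1/(2611849 + 850003/23) = 1133348 + 1/(60922530/23) = 1133348 + 23/60922530 = 69046427530463/60922530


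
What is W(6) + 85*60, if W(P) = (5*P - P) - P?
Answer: 5118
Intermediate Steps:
W(P) = 3*P (W(P) = 4*P - P = 3*P)
W(6) + 85*60 = 3*6 + 85*60 = 18 + 5100 = 5118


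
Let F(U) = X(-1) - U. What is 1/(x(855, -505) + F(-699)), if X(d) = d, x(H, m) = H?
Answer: 1/1553 ≈ 0.00064391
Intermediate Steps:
F(U) = -1 - U
1/(x(855, -505) + F(-699)) = 1/(855 + (-1 - 1*(-699))) = 1/(855 + (-1 + 699)) = 1/(855 + 698) = 1/1553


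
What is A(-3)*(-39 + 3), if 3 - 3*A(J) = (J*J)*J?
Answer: -360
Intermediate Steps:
A(J) = 1 - J³/3 (A(J) = 1 - J*J*J/3 = 1 - J²*J/3 = 1 - J³/3)
A(-3)*(-39 + 3) = (1 - ⅓*(-3)³)*(-39 + 3) = (1 - ⅓*(-27))*(-36) = (1 + 9)*(-36) = 10*(-36) = -360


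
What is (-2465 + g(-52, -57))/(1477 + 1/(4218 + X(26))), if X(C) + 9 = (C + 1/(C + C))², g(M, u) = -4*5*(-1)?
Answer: -32302716525/19513750069 ≈ -1.6554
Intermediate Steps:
g(M, u) = 20 (g(M, u) = -20*(-1) = 20)
X(C) = -9 + (C + 1/(2*C))² (X(C) = -9 + (C + 1/(C + C))² = -9 + (C + 1/(2*C))²)
(-2465 + g(-52, -57))/(1477 + 1/(4218 + X(26))) = (-2465 + 20)/(1477 + 1/(4218 + (-8 + 26² + (¼)/26²))) = -2445/(1477 + 1/(4218 + (-8 + 676 + (¼)*(1/676)))) = -2445/(1477 + 1/(4218 + (-8 + 676 + 1/2704))) = -2445/(1477 + 1/(4218 + 1806273/2704)) = -2445/(1477 + 1/(13211745/2704)) = -2445/(1477 + 2704/13211745) = -2445/19513750069/13211745 = -2445*13211745/19513750069 = -32302716525/19513750069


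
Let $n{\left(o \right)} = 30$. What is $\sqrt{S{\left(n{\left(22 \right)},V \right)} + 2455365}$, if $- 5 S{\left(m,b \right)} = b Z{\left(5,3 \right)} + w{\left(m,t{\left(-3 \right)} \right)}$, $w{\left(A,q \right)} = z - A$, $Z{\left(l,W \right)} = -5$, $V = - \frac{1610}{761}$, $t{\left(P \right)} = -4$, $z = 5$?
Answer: $\frac{4 \sqrt{88872194035}}{761} \approx 1567.0$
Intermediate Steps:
$V = - \frac{1610}{761}$ ($V = \left(-1610\right) \frac{1}{761} = - \frac{1610}{761} \approx -2.1156$)
$w{\left(A,q \right)} = 5 - A$
$S{\left(m,b \right)} = -1 + b + \frac{m}{5}$ ($S{\left(m,b \right)} = - \frac{b \left(-5\right) - \left(-5 + m\right)}{5} = - \frac{- 5 b - \left(-5 + m\right)}{5} = - \frac{5 - m - 5 b}{5} = -1 + b + \frac{m}{5}$)
$\sqrt{S{\left(n{\left(22 \right)},V \right)} + 2455365} = \sqrt{\left(-1 - \frac{1610}{761} + \frac{1}{5} \cdot 30\right) + 2455365} = \sqrt{\left(-1 - \frac{1610}{761} + 6\right) + 2455365} = \sqrt{\frac{2195}{761} + 2455365} = \sqrt{\frac{1868534960}{761}} = \frac{4 \sqrt{88872194035}}{761}$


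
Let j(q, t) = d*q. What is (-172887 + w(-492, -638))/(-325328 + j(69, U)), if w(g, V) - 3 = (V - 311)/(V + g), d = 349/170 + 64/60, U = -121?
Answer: 3321085507/6245415871 ≈ 0.53176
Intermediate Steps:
d = 1591/510 (d = 349*(1/170) + 64*(1/60) = 349/170 + 16/15 = 1591/510 ≈ 3.1196)
j(q, t) = 1591*q/510
w(g, V) = 3 + (-311 + V)/(V + g) (w(g, V) = 3 + (V - 311)/(V + g) = 3 + (-311 + V)/(V + g))
(-172887 + w(-492, -638))/(-325328 + j(69, U)) = (-172887 + (-311 + 3*(-492) + 4*(-638))/(-638 - 492))/(-325328 + (1591/510)*69) = (-172887 + (-311 - 1476 - 2552)/(-1130))/(-325328 + 36593/170) = (-172887 - 1/1130*(-4339))/(-55269167/170) = (-172887 + 4339/1130)*(-170/55269167) = -195357971/1130*(-170/55269167) = 3321085507/6245415871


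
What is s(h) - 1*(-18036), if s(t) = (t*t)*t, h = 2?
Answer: 18044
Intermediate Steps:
s(t) = t³ (s(t) = t²*t = t³)
s(h) - 1*(-18036) = 2³ - 1*(-18036) = 8 + 18036 = 18044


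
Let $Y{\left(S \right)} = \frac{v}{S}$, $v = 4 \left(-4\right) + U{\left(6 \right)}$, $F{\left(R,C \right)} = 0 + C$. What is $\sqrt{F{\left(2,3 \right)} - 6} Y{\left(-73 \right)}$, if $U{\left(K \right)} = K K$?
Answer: $- \frac{20 i \sqrt{3}}{73} \approx - 0.47453 i$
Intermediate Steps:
$U{\left(K \right)} = K^{2}$
$F{\left(R,C \right)} = C$
$v = 20$ ($v = 4 \left(-4\right) + 6^{2} = -16 + 36 = 20$)
$Y{\left(S \right)} = \frac{20}{S}$
$\sqrt{F{\left(2,3 \right)} - 6} Y{\left(-73 \right)} = \sqrt{3 - 6} \frac{20}{-73} = \sqrt{-3} \cdot 20 \left(- \frac{1}{73}\right) = i \sqrt{3} \left(- \frac{20}{73}\right) = - \frac{20 i \sqrt{3}}{73}$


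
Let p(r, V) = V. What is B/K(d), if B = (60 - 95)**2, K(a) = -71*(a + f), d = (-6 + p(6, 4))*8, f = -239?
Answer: 245/3621 ≈ 0.067661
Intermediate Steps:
d = -16 (d = (-6 + 4)*8 = -2*8 = -16)
K(a) = 16969 - 71*a (K(a) = -71*(a - 239) = -71*(-239 + a) = 16969 - 71*a)
B = 1225 (B = (-35)**2 = 1225)
B/K(d) = 1225/(16969 - 71*(-16)) = 1225/(16969 + 1136) = 1225/18105 = 1225*(1/18105) = 245/3621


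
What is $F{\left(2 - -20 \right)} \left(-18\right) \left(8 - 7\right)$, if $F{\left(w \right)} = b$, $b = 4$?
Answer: $-72$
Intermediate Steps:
$F{\left(w \right)} = 4$
$F{\left(2 - -20 \right)} \left(-18\right) \left(8 - 7\right) = 4 \left(-18\right) \left(8 - 7\right) = - 72 \left(8 - 7\right) = \left(-72\right) 1 = -72$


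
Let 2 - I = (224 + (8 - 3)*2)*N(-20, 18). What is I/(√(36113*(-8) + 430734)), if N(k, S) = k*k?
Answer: -46799*√141830/70915 ≈ -248.53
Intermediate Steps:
N(k, S) = k²
I = -93598 (I = 2 - (224 + (8 - 3)*2)*(-20)² = 2 - (224 + 5*2)*400 = 2 - (224 + 10)*400 = 2 - 234*400 = 2 - 1*93600 = 2 - 93600 = -93598)
I/(√(36113*(-8) + 430734)) = -93598/√(36113*(-8) + 430734) = -93598/√(-288904 + 430734) = -93598*√141830/141830 = -46799*√141830/70915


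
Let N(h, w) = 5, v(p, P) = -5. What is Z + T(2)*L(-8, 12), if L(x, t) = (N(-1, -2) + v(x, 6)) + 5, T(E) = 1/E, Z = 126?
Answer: 257/2 ≈ 128.50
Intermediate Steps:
L(x, t) = 5 (L(x, t) = (5 - 5) + 5 = 0 + 5 = 5)
Z + T(2)*L(-8, 12) = 126 + 5/2 = 257/2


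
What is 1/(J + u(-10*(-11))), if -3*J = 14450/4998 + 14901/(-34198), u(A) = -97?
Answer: -15081318/1475231549 ≈ -0.010223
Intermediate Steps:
J = -12343703/15081318 (J = -(14450/4998 + 14901/(-34198))/3 = -(14450*(1/4998) + 14901*(-1/34198))/3 = -(425/147 - 14901/34198)/3 = -⅓*12343703/5027106 = -12343703/15081318 ≈ -0.81848)
1/(J + u(-10*(-11))) = 1/(-12343703/15081318 - 97) = 1/(-1475231549/15081318) = -15081318/1475231549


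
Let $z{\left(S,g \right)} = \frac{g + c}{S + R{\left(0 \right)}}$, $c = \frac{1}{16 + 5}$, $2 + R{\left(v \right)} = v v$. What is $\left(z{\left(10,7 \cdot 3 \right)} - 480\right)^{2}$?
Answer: $\frac{1607929801}{7056} \approx 2.2788 \cdot 10^{5}$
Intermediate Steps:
$R{\left(v \right)} = -2 + v^{2}$ ($R{\left(v \right)} = -2 + v v = -2 + v^{2}$)
$c = \frac{1}{21} \approx 0.047619$
$z{\left(S,g \right)} = \frac{\frac{1}{21} + g}{-2 + S}$ ($z{\left(S,g \right)} = \frac{g + \frac{1}{21}}{S - \left(2 - 0^{2}\right)} = \frac{\frac{1}{21} + g}{S + \left(-2 + 0\right)} = \frac{\frac{1}{21} + g}{S - 2} = \frac{\frac{1}{21} + g}{-2 + S}$)
$\left(z{\left(10,7 \cdot 3 \right)} - 480\right)^{2} = \left(\frac{\frac{1}{21} + 7 \cdot 3}{-2 + 10} - 480\right)^{2} = \left(\frac{\frac{1}{21} + 21}{8} - 480\right)^{2} = \left(\frac{1}{8} \cdot \frac{442}{21} - 480\right)^{2} = \left(\frac{221}{84} - 480\right)^{2} = \left(- \frac{40099}{84}\right)^{2} = \frac{1607929801}{7056}$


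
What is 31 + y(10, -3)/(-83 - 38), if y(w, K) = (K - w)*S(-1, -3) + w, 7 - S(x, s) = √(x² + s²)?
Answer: 3832/121 - 13*√10/121 ≈ 31.330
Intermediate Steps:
S(x, s) = 7 - √(s² + x²) (S(x, s) = 7 - √(x² + s²) = 7 - √(s² + x²))
y(w, K) = w + (7 - √10)*(K - w) (y(w, K) = (K - w)*(7 - √((-3)² + (-1)²)) + w = (K - w)*(7 - √(9 + 1)) + w = (K - w)*(7 - √10) + w = (7 - √10)*(K - w) + w = w + (7 - √10)*(K - w))
31 + y(10, -3)/(-83 - 38) = 31 + (10 - 3*(7 - √10) - 1*10*(7 - √10))/(-83 - 38) = 31 + (10 + (-21 + 3*√10) + (-70 + 10*√10))/(-121) = 31 + (-81 + 13*√10)*(-1/121) = 31 + (81/121 - 13*√10/121) = 3832/121 - 13*√10/121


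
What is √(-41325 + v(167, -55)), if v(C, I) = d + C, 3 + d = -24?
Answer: I*√41185 ≈ 202.94*I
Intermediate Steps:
d = -27 (d = -3 - 24 = -27)
v(C, I) = -27 + C
√(-41325 + v(167, -55)) = √(-41325 + (-27 + 167)) = √(-41325 + 140) = √(-41185) = I*√41185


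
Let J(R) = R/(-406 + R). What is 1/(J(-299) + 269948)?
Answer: 705/190313639 ≈ 3.7044e-6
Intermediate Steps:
1/(J(-299) + 269948) = 1/(-299/(-406 - 299) + 269948) = 1/(-299/(-705) + 269948) = 1/(-299*(-1/705) + 269948) = 1/(299/705 + 269948) = 1/(190313639/705) = 705/190313639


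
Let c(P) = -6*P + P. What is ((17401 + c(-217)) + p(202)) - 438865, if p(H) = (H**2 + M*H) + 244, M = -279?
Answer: -435689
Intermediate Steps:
c(P) = -5*P
p(H) = 244 + H**2 - 279*H (p(H) = (H**2 - 279*H) + 244 = 244 + H**2 - 279*H)
((17401 + c(-217)) + p(202)) - 438865 = ((17401 - 5*(-217)) + (244 + 202**2 - 279*202)) - 438865 = ((17401 + 1085) + (244 + 40804 - 56358)) - 438865 = (18486 - 15310) - 438865 = 3176 - 438865 = -435689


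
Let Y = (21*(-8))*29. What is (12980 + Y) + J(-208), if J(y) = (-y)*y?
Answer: -35156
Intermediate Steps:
Y = -4872 (Y = -168*29 = -4872)
J(y) = -y**2
(12980 + Y) + J(-208) = (12980 - 4872) - 1*(-208)**2 = 8108 - 1*43264 = 8108 - 43264 = -35156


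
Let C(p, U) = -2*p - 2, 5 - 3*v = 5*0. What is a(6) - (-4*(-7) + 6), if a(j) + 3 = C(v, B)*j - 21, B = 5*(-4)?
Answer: -90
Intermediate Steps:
B = -20
v = 5/3 (v = 5/3 - 5*0/3 = 5/3 - ⅓*0 = 5/3 + 0 = 5/3 ≈ 1.6667)
C(p, U) = -2 - 2*p
a(j) = -24 - 16*j/3 (a(j) = -3 + ((-2 - 2*5/3)*j - 21) = -3 + ((-2 - 10/3)*j - 21) = -3 + (-16*j/3 - 21) = -3 + (-21 - 16*j/3) = -24 - 16*j/3)
a(6) - (-4*(-7) + 6) = (-24 - 16/3*6) - (-4*(-7) + 6) = (-24 - 32) - (28 + 6) = -56 - 1*34 = -56 - 34 = -90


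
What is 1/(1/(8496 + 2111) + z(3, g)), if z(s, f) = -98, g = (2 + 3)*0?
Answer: -10607/1039485 ≈ -0.010204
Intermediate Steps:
g = 0 (g = 5*0 = 0)
1/(1/(8496 + 2111) + z(3, g)) = 1/(1/(8496 + 2111) - 98) = 1/(1/10607 - 98) = 1/(-1039485/10607) = -10607/1039485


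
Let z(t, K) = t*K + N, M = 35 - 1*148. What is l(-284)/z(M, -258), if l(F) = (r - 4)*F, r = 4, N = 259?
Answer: 0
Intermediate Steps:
M = -113 (M = 35 - 148 = -113)
z(t, K) = 259 + K*t (z(t, K) = t*K + 259 = K*t + 259 = 259 + K*t)
l(F) = 0 (l(F) = (4 - 4)*F = 0*F = 0)
l(-284)/z(M, -258) = 0/(259 - 258*(-113)) = 0/(259 + 29154) = 0/29413 = 0*(1/29413) = 0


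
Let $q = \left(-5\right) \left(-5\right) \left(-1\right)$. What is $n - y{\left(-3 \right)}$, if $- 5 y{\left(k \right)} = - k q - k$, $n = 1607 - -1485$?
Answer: $\frac{15388}{5} \approx 3077.6$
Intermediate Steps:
$q = -25$ ($q = 25 \left(-1\right) = -25$)
$n = 3092$ ($n = 1607 + 1485 = 3092$)
$y{\left(k \right)} = - \frac{24 k}{5}$ ($y{\left(k \right)} = - \frac{- k \left(-25\right) - k}{5} = - \frac{25 k - k}{5} = - \frac{24 k}{5}$)
$n - y{\left(-3 \right)} = 3092 - \left(- \frac{24}{5}\right) \left(-3\right) = 3092 - \frac{72}{5} = \frac{15388}{5}$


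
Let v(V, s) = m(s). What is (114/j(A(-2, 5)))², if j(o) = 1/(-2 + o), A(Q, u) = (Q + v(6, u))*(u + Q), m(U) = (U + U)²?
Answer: 1108090944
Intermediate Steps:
m(U) = 4*U² (m(U) = (2*U)² = 4*U²)
v(V, s) = 4*s²
A(Q, u) = (Q + u)*(Q + 4*u²) (A(Q, u) = (Q + 4*u²)*(u + Q) = (Q + 4*u²)*(Q + u) = (Q + u)*(Q + 4*u²))
(114/j(A(-2, 5)))² = (114/(1/(-2 + ((-2)² + 4*5³ - 2*5 + 4*(-2)*5²))))² = (114/(1/(-2 + (4 + 4*125 - 10 + 4*(-2)*25))))² = (114/(1/(-2 + (4 + 500 - 10 - 200))))² = (114/(1/(-2 + 294)))² = (114/(1/292))² = (114*292)² = 33288² = 1108090944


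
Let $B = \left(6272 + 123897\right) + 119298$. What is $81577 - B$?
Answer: $-167890$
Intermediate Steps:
$B = 249467$ ($B = 130169 + 119298 = 249467$)
$81577 - B = 81577 - 249467 = -167890$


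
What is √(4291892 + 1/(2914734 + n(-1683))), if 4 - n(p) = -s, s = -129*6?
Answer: √9110813523380117499/1456982 ≈ 2071.7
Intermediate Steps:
s = -774
n(p) = -770 (n(p) = 4 - (-1)*(-774) = 4 - 1*774 = 4 - 774 = -770)
√(4291892 + 1/(2914734 + n(-1683))) = √(4291892 + 1/(2914734 - 770)) = √(4291892 + 1/2913964) = √(12506418779889/2913964) = √9110813523380117499/1456982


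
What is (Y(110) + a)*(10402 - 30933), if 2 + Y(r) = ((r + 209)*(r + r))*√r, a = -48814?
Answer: 1002241296 - 1440865580*√110 ≈ -1.4110e+10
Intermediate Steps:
Y(r) = -2 + 2*r^(3/2)*(209 + r) (Y(r) = -2 + ((r + 209)*(r + r))*√r = -2 + ((209 + r)*(2*r))*√r = -2 + (2*r*(209 + r))*√r = -2 + 2*r^(3/2)*(209 + r))
(Y(110) + a)*(10402 - 30933) = ((-2 + 2*110^(5/2) + 418*110^(3/2)) - 48814)*(10402 - 30933) = ((-2 + 2*(12100*√110) + 418*(110*√110)) - 48814)*(-20531) = ((-2 + 24200*√110 + 45980*√110) - 48814)*(-20531) = ((-2 + 70180*√110) - 48814)*(-20531) = (-48816 + 70180*√110)*(-20531) = 1002241296 - 1440865580*√110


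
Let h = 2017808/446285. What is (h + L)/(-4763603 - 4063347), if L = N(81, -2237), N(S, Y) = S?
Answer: -38166893/3939335380750 ≈ -9.6887e-6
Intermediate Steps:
h = 2017808/446285 (h = 2017808*(1/446285) = 2017808/446285 ≈ 4.5213)
L = 81
(h + L)/(-4763603 - 4063347) = (2017808/446285 + 81)/(-4763603 - 4063347) = (38166893/446285)/(-8826950) = (38166893/446285)*(-1/8826950) = -38166893/3939335380750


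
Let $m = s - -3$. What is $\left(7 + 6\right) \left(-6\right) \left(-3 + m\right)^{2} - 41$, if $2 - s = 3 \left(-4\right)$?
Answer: $-15329$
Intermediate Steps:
$s = 14$ ($s = 2 - 3 \left(-4\right) = 2 - -12 = 2 + 12 = 14$)
$m = 17$ ($m = 14 - -3 = 14 + 3 = 17$)
$\left(7 + 6\right) \left(-6\right) \left(-3 + m\right)^{2} - 41 = \left(7 + 6\right) \left(-6\right) \left(-3 + 17\right)^{2} - 41 = 13 \left(-6\right) 14^{2} - 41 = \left(-78\right) 196 - 41 = -15288 - 41 = -15329$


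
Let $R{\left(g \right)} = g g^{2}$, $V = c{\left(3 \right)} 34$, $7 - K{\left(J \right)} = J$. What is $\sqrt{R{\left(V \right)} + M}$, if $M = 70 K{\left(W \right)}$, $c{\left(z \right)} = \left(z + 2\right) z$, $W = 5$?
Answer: $2 \sqrt{33162785} \approx 11517.0$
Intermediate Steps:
$K{\left(J \right)} = 7 - J$
$c{\left(z \right)} = z \left(2 + z\right)$ ($c{\left(z \right)} = \left(2 + z\right) z = z \left(2 + z\right)$)
$M = 140$ ($M = 70 \left(7 - 5\right) = 70 \cdot 2 = 140$)
$V = 510$ ($V = 3 \left(2 + 3\right) 34 = 3 \cdot 5 \cdot 34 = 15 \cdot 34 = 510$)
$R{\left(g \right)} = g^{3}$
$\sqrt{R{\left(V \right)} + M} = \sqrt{510^{3} + 140} = \sqrt{132651000 + 140} = \sqrt{132651140} = 2 \sqrt{33162785}$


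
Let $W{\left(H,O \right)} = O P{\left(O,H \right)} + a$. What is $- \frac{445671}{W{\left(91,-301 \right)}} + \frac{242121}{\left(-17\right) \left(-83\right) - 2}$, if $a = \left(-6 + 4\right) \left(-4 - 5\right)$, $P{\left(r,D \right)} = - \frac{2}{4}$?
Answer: $- \frac{1174306101}{474833} \approx -2473.1$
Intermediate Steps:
$P{\left(r,D \right)} = - \frac{1}{2}$ ($P{\left(r,D \right)} = \left(-2\right) \frac{1}{4} = - \frac{1}{2}$)
$a = 18$ ($a = \left(-2\right) \left(-9\right) = 18$)
$W{\left(H,O \right)} = 18 - \frac{O}{2}$ ($W{\left(H,O \right)} = O \left(- \frac{1}{2}\right) + 18 = - \frac{O}{2} + 18 = 18 - \frac{O}{2}$)
$- \frac{445671}{W{\left(91,-301 \right)}} + \frac{242121}{\left(-17\right) \left(-83\right) - 2} = - \frac{445671}{18 - - \frac{301}{2}} + \frac{242121}{\left(-17\right) \left(-83\right) - 2} = - \frac{445671}{18 + \frac{301}{2}} + \frac{242121}{1411 - 2} = - \frac{445671}{\frac{337}{2}} + \frac{242121}{1409} = \left(-445671\right) \frac{2}{337} + 242121 \cdot \frac{1}{1409} = - \frac{891342}{337} + \frac{242121}{1409} = - \frac{1174306101}{474833}$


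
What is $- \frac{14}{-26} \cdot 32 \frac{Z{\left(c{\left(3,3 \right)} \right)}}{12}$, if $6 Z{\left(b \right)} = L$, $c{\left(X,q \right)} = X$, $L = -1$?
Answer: $- \frac{28}{117} \approx -0.23932$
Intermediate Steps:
$Z{\left(b \right)} = - \frac{1}{6}$ ($Z{\left(b \right)} = \frac{1}{6} \left(-1\right) = - \frac{1}{6}$)
$- \frac{14}{-26} \cdot 32 \frac{Z{\left(c{\left(3,3 \right)} \right)}}{12} = - \frac{14}{-26} \cdot 32 \left(- \frac{1}{6 \cdot 12}\right) = \left(-14\right) \left(- \frac{1}{26}\right) 32 \left(\left(- \frac{1}{6}\right) \frac{1}{12}\right) = \frac{7}{13} \cdot 32 \left(- \frac{1}{72}\right) = \frac{224}{13} \left(- \frac{1}{72}\right) = - \frac{28}{117}$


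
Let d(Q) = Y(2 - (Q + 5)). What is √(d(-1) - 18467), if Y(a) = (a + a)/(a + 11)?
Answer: I*√166207/3 ≈ 135.9*I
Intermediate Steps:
Y(a) = 2*a/(11 + a) (Y(a) = (2*a)/(11 + a) = 2*a/(11 + a))
d(Q) = 2*(-3 - Q)/(8 - Q) (d(Q) = 2*(2 - (Q + 5))/(11 + (2 - (Q + 5))) = 2*(2 - (5 + Q))/(11 + (2 - (5 + Q))) = 2*(2 + (-5 - Q))/(11 + (2 + (-5 - Q))) = 2*(-3 - Q)/(11 + (-3 - Q)) = 2*(-3 - Q)/(8 - Q))
√(d(-1) - 18467) = √(2*(3 - 1)/(-8 - 1) - 18467) = √(2*2/(-9) - 18467) = √(2*(-⅑)*2 - 18467) = √(-4/9 - 18467) = √(-166207/9) = I*√166207/3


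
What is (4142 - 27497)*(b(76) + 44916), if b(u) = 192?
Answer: -1053497340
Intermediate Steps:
(4142 - 27497)*(b(76) + 44916) = (4142 - 27497)*(192 + 44916) = -23355*45108 = -1053497340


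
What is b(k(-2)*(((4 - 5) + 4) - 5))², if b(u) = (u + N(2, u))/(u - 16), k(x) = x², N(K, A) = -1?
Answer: 9/64 ≈ 0.14063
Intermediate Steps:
b(u) = (-1 + u)/(-16 + u) (b(u) = (u - 1)/(u - 16) = (-1 + u)/(-16 + u))
b(k(-2)*(((4 - 5) + 4) - 5))² = ((-1 + (-2)²*(((4 - 5) + 4) - 5))/(-16 + (-2)²*(((4 - 5) + 4) - 5)))² = ((-1 + 4*((-1 + 4) - 5))/(-16 + 4*((-1 + 4) - 5)))² = ((-1 + 4*(3 - 5))/(-16 + 4*(3 - 5)))² = ((-1 + 4*(-2))/(-16 + 4*(-2)))² = ((-1 - 8)/(-16 - 8))² = (-9/(-24))² = (-1/24*(-9))² = (3/8)² = 9/64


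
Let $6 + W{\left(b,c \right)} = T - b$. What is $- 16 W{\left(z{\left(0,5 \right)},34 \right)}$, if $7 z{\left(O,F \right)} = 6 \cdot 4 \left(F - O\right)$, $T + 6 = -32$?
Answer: $\frac{6848}{7} \approx 978.29$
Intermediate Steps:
$T = -38$ ($T = -6 - 32 = -38$)
$z{\left(O,F \right)} = - \frac{24 O}{7} + \frac{24 F}{7}$ ($z{\left(O,F \right)} = \frac{6 \cdot 4 \left(F - O\right)}{7} = \frac{24 \left(F - O\right)}{7} = \frac{- 24 O + 24 F}{7} = - \frac{24 O}{7} + \frac{24 F}{7}$)
$W{\left(b,c \right)} = -44 - b$ ($W{\left(b,c \right)} = -6 - \left(38 + b\right) = -44 - b$)
$- 16 W{\left(z{\left(0,5 \right)},34 \right)} = - 16 \left(-44 - \left(\left(- \frac{24}{7}\right) 0 + \frac{24}{7} \cdot 5\right)\right) = - 16 \left(-44 - \left(0 + \frac{120}{7}\right)\right) = - 16 \left(-44 - \frac{120}{7}\right) = \left(-16\right) \left(- \frac{428}{7}\right) = \frac{6848}{7}$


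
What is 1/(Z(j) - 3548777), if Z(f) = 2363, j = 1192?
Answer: -1/3546414 ≈ -2.8198e-7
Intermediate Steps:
1/(Z(j) - 3548777) = 1/(2363 - 3548777) = 1/(-3546414) = -1/3546414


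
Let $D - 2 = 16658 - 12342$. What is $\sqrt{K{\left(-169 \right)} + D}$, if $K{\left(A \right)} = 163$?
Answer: $\sqrt{4481} \approx 66.94$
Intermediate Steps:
$D = 4318$ ($D = 2 + \left(16658 - 12342\right) = 2 + 4316 = 4318$)
$\sqrt{K{\left(-169 \right)} + D} = \sqrt{163 + 4318} = \sqrt{4481}$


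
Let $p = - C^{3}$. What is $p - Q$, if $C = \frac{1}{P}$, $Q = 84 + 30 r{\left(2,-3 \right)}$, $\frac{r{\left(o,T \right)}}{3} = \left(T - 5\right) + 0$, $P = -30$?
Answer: $\frac{17172001}{27000} \approx 636.0$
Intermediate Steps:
$r{\left(o,T \right)} = -15 + 3 T$ ($r{\left(o,T \right)} = 3 \left(\left(T - 5\right) + 0\right) = 3 \left(\left(-5 + T\right) + 0\right) = 3 \left(-5 + T\right) = -15 + 3 T$)
$Q = -636$ ($Q = 84 + 30 \left(-15 + 3 \left(-3\right)\right) = 84 + 30 \left(-15 - 9\right) = 84 + 30 \left(-24\right) = 84 - 720 = -636$)
$C = - \frac{1}{30}$ ($C = \frac{1}{-30} = - \frac{1}{30} \approx -0.033333$)
$p = \frac{1}{27000}$ ($p = - \left(- \frac{1}{30}\right)^{3} = \left(-1\right) \left(- \frac{1}{27000}\right) = \frac{1}{27000} \approx 3.7037 \cdot 10^{-5}$)
$p - Q = \frac{1}{27000} - -636 = \frac{1}{27000} + 636 = \frac{17172001}{27000}$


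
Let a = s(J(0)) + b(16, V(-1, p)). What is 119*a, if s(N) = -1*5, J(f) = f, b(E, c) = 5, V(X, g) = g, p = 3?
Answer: 0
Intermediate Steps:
s(N) = -5
a = 0 (a = -5 + 5 = 0)
119*a = 119*0 = 0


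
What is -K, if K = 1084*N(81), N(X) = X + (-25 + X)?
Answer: -148508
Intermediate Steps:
N(X) = -25 + 2*X
K = 148508 (K = 1084*(-25 + 2*81) = 1084*(-25 + 162) = 1084*137 = 148508)
-K = -1*148508 = -148508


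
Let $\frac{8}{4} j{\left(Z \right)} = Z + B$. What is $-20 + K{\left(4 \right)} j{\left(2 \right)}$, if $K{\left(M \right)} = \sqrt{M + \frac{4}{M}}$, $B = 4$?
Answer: $-20 + 3 \sqrt{5} \approx -13.292$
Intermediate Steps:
$j{\left(Z \right)} = 2 + \frac{Z}{2}$ ($j{\left(Z \right)} = \frac{Z + 4}{2} = \frac{4 + Z}{2} = 2 + \frac{Z}{2}$)
$-20 + K{\left(4 \right)} j{\left(2 \right)} = -20 + \sqrt{4 + \frac{4}{4}} \left(2 + \frac{1}{2} \cdot 2\right) = -20 + \sqrt{4 + 4 \cdot \frac{1}{4}} \left(2 + 1\right) = -20 + \sqrt{4 + 1} \cdot 3 = -20 + \sqrt{5} \cdot 3 = -20 + 3 \sqrt{5}$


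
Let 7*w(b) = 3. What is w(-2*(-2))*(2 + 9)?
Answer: 33/7 ≈ 4.7143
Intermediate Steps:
w(b) = 3/7 (w(b) = (1/7)*3 = 3/7)
w(-2*(-2))*(2 + 9) = 3*(2 + 9)/7 = (3/7)*11 = 33/7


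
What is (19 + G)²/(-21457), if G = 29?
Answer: -2304/21457 ≈ -0.10738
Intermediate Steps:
(19 + G)²/(-21457) = (19 + 29)²/(-21457) = 48²*(-1/21457) = 2304*(-1/21457) = -2304/21457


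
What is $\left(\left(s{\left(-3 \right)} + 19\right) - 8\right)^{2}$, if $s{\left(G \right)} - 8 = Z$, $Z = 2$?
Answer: $441$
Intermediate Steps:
$s{\left(G \right)} = 10$ ($s{\left(G \right)} = 8 + 2 = 10$)
$\left(\left(s{\left(-3 \right)} + 19\right) - 8\right)^{2} = \left(\left(10 + 19\right) - 8\right)^{2} = \left(29 - 8\right)^{2} = 21^{2} = 441$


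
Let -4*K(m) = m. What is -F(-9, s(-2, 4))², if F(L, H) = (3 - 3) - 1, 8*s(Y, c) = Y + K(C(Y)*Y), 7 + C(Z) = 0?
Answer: -1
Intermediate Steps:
C(Z) = -7 (C(Z) = -7 + 0 = -7)
K(m) = -m/4
s(Y, c) = 11*Y/32 (s(Y, c) = (Y - (-7)*Y/4)/8 = (Y + 7*Y/4)/8 = (11*Y/4)/8 = 11*Y/32)
F(L, H) = -1 (F(L, H) = 0 - 1 = -1)
-F(-9, s(-2, 4))² = -1*(-1)² = -1*1 = -1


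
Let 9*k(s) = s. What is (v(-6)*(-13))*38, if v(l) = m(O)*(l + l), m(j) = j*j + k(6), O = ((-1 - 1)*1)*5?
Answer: 596752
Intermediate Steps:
k(s) = s/9
O = -10 (O = -2*1*5 = -2*5 = -10)
m(j) = ⅔ + j² (m(j) = j*j + (⅑)*6 = j² + ⅔ = ⅔ + j²)
v(l) = 604*l/3 (v(l) = (⅔ + (-10)²)*(l + l) = (⅔ + 100)*(2*l) = 302*(2*l)/3 = 604*l/3)
(v(-6)*(-13))*38 = (((604/3)*(-6))*(-13))*38 = -1208*(-13)*38 = 15704*38 = 596752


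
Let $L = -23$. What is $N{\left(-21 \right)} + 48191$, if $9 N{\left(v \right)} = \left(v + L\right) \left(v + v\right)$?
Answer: $\frac{145189}{3} \approx 48396.0$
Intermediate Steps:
$N{\left(v \right)} = \frac{2 v \left(-23 + v\right)}{9}$ ($N{\left(v \right)} = \frac{\left(v - 23\right) \left(v + v\right)}{9} = \frac{\left(-23 + v\right) 2 v}{9} = \frac{2 v \left(-23 + v\right)}{9}$)
$N{\left(-21 \right)} + 48191 = \frac{2}{9} \left(-21\right) \left(-23 - 21\right) + 48191 = \frac{2}{9} \left(-21\right) \left(-44\right) + 48191 = \frac{616}{3} + 48191 = \frac{145189}{3}$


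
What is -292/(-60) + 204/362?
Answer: 14743/2715 ≈ 5.4302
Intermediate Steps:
-292/(-60) + 204/362 = -292*(-1/60) + 204*(1/362) = 73/15 + 102/181 = 14743/2715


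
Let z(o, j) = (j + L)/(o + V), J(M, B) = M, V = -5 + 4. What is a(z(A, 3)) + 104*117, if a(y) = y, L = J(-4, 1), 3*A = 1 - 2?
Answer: 48675/4 ≈ 12169.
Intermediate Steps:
V = -1
A = -⅓ (A = (1 - 2)/3 = (⅓)*(-1) = -⅓ ≈ -0.33333)
L = -4
z(o, j) = (-4 + j)/(-1 + o) (z(o, j) = (j - 4)/(o - 1) = (-4 + j)/(-1 + o))
a(z(A, 3)) + 104*117 = (-4 + 3)/(-1 - ⅓) + 104*117 = -1/(-4/3) + 12168 = -¾*(-1) + 12168 = ¾ + 12168 = 48675/4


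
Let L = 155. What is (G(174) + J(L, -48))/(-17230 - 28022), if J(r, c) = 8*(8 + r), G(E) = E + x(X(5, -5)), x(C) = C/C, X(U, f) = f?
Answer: -493/15084 ≈ -0.032684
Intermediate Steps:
x(C) = 1
G(E) = 1 + E (G(E) = E + 1 = 1 + E)
J(r, c) = 64 + 8*r
(G(174) + J(L, -48))/(-17230 - 28022) = ((1 + 174) + (64 + 8*155))/(-17230 - 28022) = (175 + (64 + 1240))/(-45252) = (175 + 1304)*(-1/45252) = 1479*(-1/45252) = -493/15084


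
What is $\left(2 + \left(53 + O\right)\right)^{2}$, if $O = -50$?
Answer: $25$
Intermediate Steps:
$\left(2 + \left(53 + O\right)\right)^{2} = \left(2 + \left(53 - 50\right)\right)^{2} = \left(2 + 3\right)^{2} = 5^{2} = 25$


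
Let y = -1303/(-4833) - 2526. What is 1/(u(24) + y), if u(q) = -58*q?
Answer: -4833/18934391 ≈ -0.00025525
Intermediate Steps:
y = -12206855/4833 (y = -1303*(-1/4833) - 2526 = 1303/4833 - 2526 = -12206855/4833 ≈ -2525.7)
1/(u(24) + y) = 1/(-58*24 - 12206855/4833) = 1/(-1392 - 12206855/4833) = 1/(-18934391/4833) = -4833/18934391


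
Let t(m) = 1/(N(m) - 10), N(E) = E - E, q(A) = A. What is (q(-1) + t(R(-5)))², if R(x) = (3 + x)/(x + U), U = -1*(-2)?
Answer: 121/100 ≈ 1.2100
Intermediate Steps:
U = 2
N(E) = 0
R(x) = (3 + x)/(2 + x) (R(x) = (3 + x)/(x + 2) = (3 + x)/(2 + x))
t(m) = -⅒ (t(m) = 1/(0 - 10) = 1/(-10) = -⅒)
(q(-1) + t(R(-5)))² = (-1 - ⅒)² = (-11/10)² = 121/100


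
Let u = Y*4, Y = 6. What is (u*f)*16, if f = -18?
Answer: -6912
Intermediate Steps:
u = 24 (u = 6*4 = 24)
(u*f)*16 = (24*(-18))*16 = -432*16 = -6912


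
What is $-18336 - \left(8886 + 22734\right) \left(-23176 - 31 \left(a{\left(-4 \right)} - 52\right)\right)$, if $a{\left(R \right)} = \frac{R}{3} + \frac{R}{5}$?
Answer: $679744208$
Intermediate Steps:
$a{\left(R \right)} = \frac{8 R}{15}$ ($a{\left(R \right)} = R \frac{1}{3} + R \frac{1}{5} = \frac{R}{3} + \frac{R}{5} = \frac{8 R}{15}$)
$-18336 - \left(8886 + 22734\right) \left(-23176 - 31 \left(a{\left(-4 \right)} - 52\right)\right) = -18336 - \left(8886 + 22734\right) \left(-23176 - 31 \left(\frac{8}{15} \left(-4\right) - 52\right)\right) = -18336 - 31620 \left(-23176 - 31 \left(- \frac{32}{15} - 52\right)\right) = -18336 - 31620 \left(-23176 - - \frac{25172}{15}\right) = -18336 - 31620 \left(-23176 + \frac{25172}{15}\right) = -18336 - 31620 \left(- \frac{322468}{15}\right) = -18336 - -679762544 = -18336 + 679762544 = 679744208$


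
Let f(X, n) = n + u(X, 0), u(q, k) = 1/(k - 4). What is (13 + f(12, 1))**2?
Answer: 3025/16 ≈ 189.06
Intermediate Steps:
u(q, k) = 1/(-4 + k)
f(X, n) = -1/4 + n (f(X, n) = n + 1/(-4 + 0) = n + 1/(-4) = n - 1/4 = -1/4 + n)
(13 + f(12, 1))**2 = (13 + (-1/4 + 1))**2 = (13 + 3/4)**2 = (55/4)**2 = 3025/16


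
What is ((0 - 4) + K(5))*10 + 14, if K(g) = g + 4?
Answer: 64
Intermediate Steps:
K(g) = 4 + g
((0 - 4) + K(5))*10 + 14 = ((0 - 4) + (4 + 5))*10 + 14 = (-4 + 9)*10 + 14 = 5*10 + 14 = 50 + 14 = 64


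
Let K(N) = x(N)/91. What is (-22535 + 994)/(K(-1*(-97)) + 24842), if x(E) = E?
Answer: -1960231/2260719 ≈ -0.86708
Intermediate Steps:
K(N) = N/91
(-22535 + 994)/(K(-1*(-97)) + 24842) = (-22535 + 994)/((-1*(-97))/91 + 24842) = -21541/((1/91)*97 + 24842) = -21541/(97/91 + 24842) = -21541/2260719/91 = -21541*91/2260719 = -1960231/2260719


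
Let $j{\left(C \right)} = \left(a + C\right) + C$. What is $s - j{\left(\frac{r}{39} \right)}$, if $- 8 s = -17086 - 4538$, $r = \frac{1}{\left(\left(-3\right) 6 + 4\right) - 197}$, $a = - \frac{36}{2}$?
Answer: $\frac{22391111}{8229} \approx 2721.0$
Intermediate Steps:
$a = -18$ ($a = \left(-36\right) \frac{1}{2} = -18$)
$r = - \frac{1}{211}$ ($r = \frac{1}{\left(-18 + 4\right) - 197} = \frac{1}{-14 - 197} = \frac{1}{-211} = - \frac{1}{211} \approx -0.0047393$)
$s = 2703$ ($s = - \frac{-17086 - 4538}{8} = \left(- \frac{1}{8}\right) \left(-21624\right) = 2703$)
$j{\left(C \right)} = -18 + 2 C$ ($j{\left(C \right)} = \left(-18 + C\right) + C = -18 + 2 C$)
$s - j{\left(\frac{r}{39} \right)} = 2703 - \left(-18 + 2 \left(- \frac{1}{211 \cdot 39}\right)\right) = 2703 - \left(-18 + 2 \left(\left(- \frac{1}{211}\right) \frac{1}{39}\right)\right) = 2703 - \left(-18 + 2 \left(- \frac{1}{8229}\right)\right) = 2703 - \left(-18 - \frac{2}{8229}\right) = 2703 - - \frac{148124}{8229} = 2703 + \frac{148124}{8229} = \frac{22391111}{8229}$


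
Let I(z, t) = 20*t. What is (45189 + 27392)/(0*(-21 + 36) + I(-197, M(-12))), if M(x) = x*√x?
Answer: 72581*I*√3/1440 ≈ 87.301*I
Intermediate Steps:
M(x) = x^(3/2)
(45189 + 27392)/(0*(-21 + 36) + I(-197, M(-12))) = (45189 + 27392)/(0*(-21 + 36) + 20*(-12)^(3/2)) = 72581/(0*15 + 20*(-24*I*√3)) = 72581/(0 - 480*I*√3) = 72581/((-480*I*√3)) = 72581*(I*√3/1440) = 72581*I*√3/1440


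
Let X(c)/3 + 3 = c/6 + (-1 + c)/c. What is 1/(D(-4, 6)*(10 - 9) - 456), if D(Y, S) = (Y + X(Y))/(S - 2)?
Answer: -16/7341 ≈ -0.0021795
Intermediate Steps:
X(c) = -9 + c/2 + 3*(-1 + c)/c (X(c) = -9 + 3*(c/6 + (-1 + c)/c) = -9 + (c/2 + 3*(-1 + c)/c) = -9 + c/2 + 3*(-1 + c)/c)
D(Y, S) = (-6 - 3/Y + 3*Y/2)/(-2 + S) (D(Y, S) = (Y + (-6 + Y/2 - 3/Y))/(S - 2) = (-6 - 3/Y + 3*Y/2)/(-2 + S))
1/(D(-4, 6)*(10 - 9) - 456) = 1/(((3/2)*(-2 - 1*(-4)*(4 - 1*(-4)))/(-4*(-2 + 6)))*(10 - 9) - 456) = 1/(((3/2)*(-¼)*(-2 - 1*(-4)*(4 + 4))/4)*1 - 456) = 1/(((3/2)*(-¼)*(¼)*(-2 - 1*(-4)*8))*1 - 456) = 1/(((3/2)*(-¼)*(¼)*(-2 + 32))*1 - 456) = 1/(((3/2)*(-¼)*(¼)*30)*1 - 456) = 1/(-45/16*1 - 456) = 1/(-45/16 - 456) = 1/(-7341/16) = -16/7341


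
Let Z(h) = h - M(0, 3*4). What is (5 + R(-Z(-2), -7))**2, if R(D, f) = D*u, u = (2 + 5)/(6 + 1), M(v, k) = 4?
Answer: 121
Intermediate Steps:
u = 1 (u = 7/7 = 7*(1/7) = 1)
Z(h) = -4 + h (Z(h) = h - 1*4 = h - 4 = -4 + h)
R(D, f) = D (R(D, f) = D*1 = D)
(5 + R(-Z(-2), -7))**2 = (5 - (-4 - 2))**2 = (5 - 1*(-6))**2 = (5 + 6)**2 = 11**2 = 121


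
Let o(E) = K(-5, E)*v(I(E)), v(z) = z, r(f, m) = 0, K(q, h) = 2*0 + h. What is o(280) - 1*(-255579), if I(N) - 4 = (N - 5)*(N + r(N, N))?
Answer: 21816699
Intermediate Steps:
K(q, h) = h (K(q, h) = 0 + h = h)
I(N) = 4 + N*(-5 + N) (I(N) = 4 + (N - 5)*(N + 0) = 4 + (-5 + N)*N = 4 + N*(-5 + N))
o(E) = E*(4 + E² - 5*E)
o(280) - 1*(-255579) = 280*(4 + 280² - 5*280) - 1*(-255579) = 280*(4 + 78400 - 1400) + 255579 = 280*77004 + 255579 = 21561120 + 255579 = 21816699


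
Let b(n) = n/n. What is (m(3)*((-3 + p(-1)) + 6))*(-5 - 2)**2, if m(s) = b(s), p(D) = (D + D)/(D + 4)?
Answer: 343/3 ≈ 114.33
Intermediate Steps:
p(D) = 2*D/(4 + D) (p(D) = (2*D)/(4 + D) = 2*D/(4 + D))
b(n) = 1
m(s) = 1
(m(3)*((-3 + p(-1)) + 6))*(-5 - 2)**2 = (1*((-3 + 2*(-1)/(4 - 1)) + 6))*(-5 - 2)**2 = (1*((-3 + 2*(-1)/3) + 6))*(-7)**2 = (1*((-3 + 2*(-1)*(1/3)) + 6))*49 = (1*((-3 - 2/3) + 6))*49 = (1*(-11/3 + 6))*49 = (1*(7/3))*49 = (7/3)*49 = 343/3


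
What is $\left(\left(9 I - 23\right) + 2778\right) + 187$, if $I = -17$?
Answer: $2789$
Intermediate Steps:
$\left(\left(9 I - 23\right) + 2778\right) + 187 = \left(\left(9 \left(-17\right) - 23\right) + 2778\right) + 187 = \left(\left(-153 - 23\right) + 2778\right) + 187 = \left(-176 + 2778\right) + 187 = 2602 + 187 = 2789$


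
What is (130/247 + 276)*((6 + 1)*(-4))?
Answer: -147112/19 ≈ -7742.7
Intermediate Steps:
(130/247 + 276)*((6 + 1)*(-4)) = (130*(1/247) + 276)*(7*(-4)) = (10/19 + 276)*(-28) = (5254/19)*(-28) = -147112/19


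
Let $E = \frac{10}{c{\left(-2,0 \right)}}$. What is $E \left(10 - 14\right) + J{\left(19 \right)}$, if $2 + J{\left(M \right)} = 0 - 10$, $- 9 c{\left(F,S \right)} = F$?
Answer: $-192$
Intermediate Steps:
$c{\left(F,S \right)} = - \frac{F}{9}$
$J{\left(M \right)} = -12$ ($J{\left(M \right)} = -2 + \left(0 - 10\right) = -2 - 10 = -12$)
$E = 45$ ($E = \frac{10}{\left(- \frac{1}{9}\right) \left(-2\right)} = \frac{10}{\frac{2}{9}} = 10 \cdot \frac{9}{2} = 45$)
$E \left(10 - 14\right) + J{\left(19 \right)} = 45 \left(10 - 14\right) - 12 = 45 \left(-4\right) - 12 = -180 - 12 = -192$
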